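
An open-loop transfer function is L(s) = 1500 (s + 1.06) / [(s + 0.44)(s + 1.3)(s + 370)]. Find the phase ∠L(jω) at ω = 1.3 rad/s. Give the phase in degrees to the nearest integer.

-66°

∠(j1.3 + 1.06) = arctan(1.3/1.06) = 50.81°
∠(j1.3 + 0.44) = arctan(1.3/0.44) = 71.30°
∠(j1.3 + 1.3) = arctan(1.3/1.3) = 45.00°
∠(j1.3 + 370) = arctan(1.3/370) = 0.20°
∠L(j1.3) = 50.81° − (71.30° + 45.00° + 0.20°) = -65.70°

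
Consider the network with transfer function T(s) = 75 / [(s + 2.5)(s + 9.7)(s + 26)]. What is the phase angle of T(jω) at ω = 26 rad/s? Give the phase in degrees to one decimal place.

-199.0°

∠(j26 + 2.5) = arctan(26/2.5) = 84.51°
∠(j26 + 9.7) = arctan(26/9.7) = 69.54°
∠(j26 + 26) = arctan(26/26) = 45.00°
∠T(j26) = − (84.51° + 69.54° + 45.00°) = -199.05°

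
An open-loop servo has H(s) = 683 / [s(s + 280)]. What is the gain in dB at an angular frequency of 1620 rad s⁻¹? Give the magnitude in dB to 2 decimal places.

|j1620 + 280| = √(1620² + 280²) = 1644
|j1620| = 1620
|H(j1620)| = 683 / (1644 × 1620) = 0.00025645
20 log₁₀(0.00025645) = -71.820 dB

-71.82 dB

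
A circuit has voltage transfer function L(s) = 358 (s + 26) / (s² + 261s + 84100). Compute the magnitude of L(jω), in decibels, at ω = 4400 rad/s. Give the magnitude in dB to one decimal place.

|j4400 + 26| = √(4400² + 26²) = 4400
|(j4400)² + 261(j4400) + 84100| = |-1.9276e+07 + j1.1484e+06| = 1.931e+07
|L(j4400)| = 358 × 4400 / 1.931e+07 = 0.081575
20 log₁₀(0.081575) = -21.77 dB

-21.8 dB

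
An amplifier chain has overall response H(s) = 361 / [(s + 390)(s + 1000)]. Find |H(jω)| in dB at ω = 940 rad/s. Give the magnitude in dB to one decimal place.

|j940 + 390| = √(940² + 390²) = 1018
|j940 + 1000| = √(940² + 1000²) = 1372
|H(j940)| = 361 / (1018 × 1372) = 0.00025846
20 log₁₀(0.00025846) = -71.75 dB

-71.8 dB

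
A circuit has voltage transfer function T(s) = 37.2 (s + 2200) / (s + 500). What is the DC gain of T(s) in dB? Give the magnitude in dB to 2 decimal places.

44.28 dB

T(0) = 37.2 × 2200 / 500 = 163.68
20 log₁₀(163.68) = 44.280 dB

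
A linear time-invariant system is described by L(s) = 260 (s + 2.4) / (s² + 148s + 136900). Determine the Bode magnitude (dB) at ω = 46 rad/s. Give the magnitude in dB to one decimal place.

-21.0 dB

|j46 + 2.4| = √(46² + 2.4²) = 46.06
|(j46)² + 148(j46) + 136900| = |1.3478e+05 + j6808| = 1.35e+05
|L(j46)| = 260 × 46.06 / 1.35e+05 = 0.088742
20 log₁₀(0.088742) = -21.04 dB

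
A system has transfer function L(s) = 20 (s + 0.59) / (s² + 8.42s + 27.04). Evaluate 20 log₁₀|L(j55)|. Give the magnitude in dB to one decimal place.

-8.8 dB

|j55 + 0.59| = √(55² + 0.59²) = 55
|(j55)² + 8.42(j55) + 27.04| = |-2998 + j463.1| = 3034
|L(j55)| = 20 × 55 / 3034 = 0.36264
20 log₁₀(0.36264) = -8.81 dB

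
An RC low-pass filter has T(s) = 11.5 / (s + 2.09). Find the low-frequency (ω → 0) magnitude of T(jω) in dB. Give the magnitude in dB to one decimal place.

T(0) = 11.5 / 2.09 = 5.5024
20 log₁₀(5.5024) = 14.81 dB

14.8 dB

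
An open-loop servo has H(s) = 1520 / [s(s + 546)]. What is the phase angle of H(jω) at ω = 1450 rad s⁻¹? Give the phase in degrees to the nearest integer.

-159°

∠(j1450 + 546) = arctan(1450/546) = 69.37°
∠(j1450) = 90.00°
∠H(j1450) = − (69.37° + 90.00°) = -159.37°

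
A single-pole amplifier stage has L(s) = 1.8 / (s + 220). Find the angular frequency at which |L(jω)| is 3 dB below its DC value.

220 rad/s

For a single-pole low-pass, the −3 dB point is at the pole: ω = 220 rad/s.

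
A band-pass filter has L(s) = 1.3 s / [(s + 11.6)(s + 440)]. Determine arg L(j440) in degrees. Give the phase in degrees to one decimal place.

-43.5 deg

∠(j440) = 90.00°
∠(j440 + 11.6) = arctan(440/11.6) = 88.49°
∠(j440 + 440) = arctan(440/440) = 45.00°
∠L(j440) = 90.00° − (88.49° + 45.00°) = -43.49°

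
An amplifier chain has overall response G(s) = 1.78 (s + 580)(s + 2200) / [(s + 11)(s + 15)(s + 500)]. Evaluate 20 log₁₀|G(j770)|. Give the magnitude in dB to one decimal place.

|j770 + 580| = √(770² + 580²) = 964
|j770 + 2200| = √(770² + 2200²) = 2331
|j770 + 11| = √(770² + 11²) = 770.1
|j770 + 15| = √(770² + 15²) = 770.1
|j770 + 500| = √(770² + 500²) = 918.1
|G(j770)| = 1.78 × 964 × 2331 / (770.1 × 770.1 × 918.1) = 0.0073454
20 log₁₀(0.0073454) = -42.68 dB

-42.7 dB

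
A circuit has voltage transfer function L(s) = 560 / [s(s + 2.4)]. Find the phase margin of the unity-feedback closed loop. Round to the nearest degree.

Gain crossover: |L(jω)| = 1 at ω ≈ 23.6 rad/sec.
∠L(j23.6) = −90° − arctan(23.6/2.4) ≈ -174.19°
PM = 180° + (-174.19°) = 5.81°

6 deg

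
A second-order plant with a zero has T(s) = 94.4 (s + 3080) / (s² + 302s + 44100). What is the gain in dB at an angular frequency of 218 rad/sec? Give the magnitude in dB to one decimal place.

|j218 + 3080| = √(218² + 3080²) = 3088
|(j218)² + 302(j218) + 44100| = |-3424 + j65836| = 6.592e+04
|T(j218)| = 94.4 × 3088 / 6.592e+04 = 4.4214
20 log₁₀(4.4214) = 12.91 dB

12.9 dB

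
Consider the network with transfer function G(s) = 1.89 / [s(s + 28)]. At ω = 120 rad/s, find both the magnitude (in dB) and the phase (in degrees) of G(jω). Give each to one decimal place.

|j120 + 28| = √(120² + 28²) = 123.2
|j120| = 120
|G(j120)| = 1.89 / (123.2 × 120) = 0.00012782
20 log₁₀(0.00012782) = -77.87 dB
∠(j120 + 28) = arctan(120/28) = 76.87°
∠(j120) = 90.00°
∠G(j120) = − (76.87° + 90.00°) = -166.87°

|G| = -77.9 dB, ∠G = -166.9°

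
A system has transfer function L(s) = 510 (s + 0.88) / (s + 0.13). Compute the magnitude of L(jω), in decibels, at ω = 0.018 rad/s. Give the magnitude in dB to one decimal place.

70.7 dB

|j0.018 + 0.88| = √(0.018² + 0.88²) = 0.8802
|j0.018 + 0.13| = √(0.018² + 0.13²) = 0.1312
|L(j0.018)| = 510 × 0.8802 / 0.1312 = 3420.4
20 log₁₀(3420.4) = 70.68 dB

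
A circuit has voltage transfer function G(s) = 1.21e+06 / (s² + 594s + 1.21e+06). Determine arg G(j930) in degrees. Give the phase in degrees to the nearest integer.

-58°

∠[(j930)² + 594(j930) + 1.21e+06] = ∠[3.451e+05 + j5.5242e+05] = 58.01°
∠G(j930) = −58.01° = -58.01°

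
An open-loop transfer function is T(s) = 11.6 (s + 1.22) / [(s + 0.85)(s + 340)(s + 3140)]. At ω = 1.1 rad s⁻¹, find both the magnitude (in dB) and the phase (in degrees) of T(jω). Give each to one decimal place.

|T| = -97.8 dB, ∠T = -10.5°

|j1.1 + 1.22| = √(1.1² + 1.22²) = 1.643
|j1.1 + 0.85| = √(1.1² + 0.85²) = 1.39
|j1.1 + 340| = √(1.1² + 340²) = 340
|j1.1 + 3140| = √(1.1² + 3140²) = 3140
|T(j1.1)| = 11.6 × 1.643 / (1.39 × 340 × 3140) = 1.2839e-05
20 log₁₀(1.2839e-05) = -97.83 dB
∠(j1.1 + 1.22) = arctan(1.1/1.22) = 42.04°
∠(j1.1 + 0.85) = arctan(1.1/0.85) = 52.31°
∠(j1.1 + 340) = arctan(1.1/340) = 0.19°
∠(j1.1 + 3140) = arctan(1.1/3140) = 0.02°
∠T(j1.1) = 42.04° − (52.31° + 0.19° + 0.02°) = -10.47°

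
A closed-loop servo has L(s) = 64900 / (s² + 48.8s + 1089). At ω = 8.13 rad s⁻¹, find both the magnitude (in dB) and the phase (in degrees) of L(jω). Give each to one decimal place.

|L| = 35.4 dB, ∠L = -21.2°

|(j8.13)² + 48.8(j8.13) + 1089| = |1022.9 + j396.74| = 1097
|L(j8.13)| = 64900 / 1097 = 59.153
20 log₁₀(59.153) = 35.44 dB
∠[(j8.13)² + 48.8(j8.13) + 1089] = ∠[1022.9 + j396.74] = 21.20°
∠L(j8.13) = −21.20° = -21.20°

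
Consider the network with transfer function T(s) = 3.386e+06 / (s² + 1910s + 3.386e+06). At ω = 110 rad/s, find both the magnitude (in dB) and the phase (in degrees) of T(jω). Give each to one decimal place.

|T| = 0.0 dB, ∠T = -3.6°

|(j110)² + 1910(j110) + 3.386e+06| = |3.3739e+06 + j2.101e+05| = 3.38e+06
|T(j110)| = 3.386e+06 / 3.38e+06 = 1.0016
20 log₁₀(1.0016) = 0.01 dB
∠[(j110)² + 1910(j110) + 3.386e+06] = ∠[3.3739e+06 + j2.101e+05] = 3.56°
∠T(j110) = −3.56° = -3.56°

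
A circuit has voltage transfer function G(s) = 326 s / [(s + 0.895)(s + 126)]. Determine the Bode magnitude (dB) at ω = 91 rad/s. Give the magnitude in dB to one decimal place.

|j91| = 91
|j91 + 0.895| = √(91² + 0.895²) = 91
|j91 + 126| = √(91² + 126²) = 155.4
|G(j91)| = 326 × 91 / (91 × 155.4) = 2.0974
20 log₁₀(2.0974) = 6.43 dB

6.4 dB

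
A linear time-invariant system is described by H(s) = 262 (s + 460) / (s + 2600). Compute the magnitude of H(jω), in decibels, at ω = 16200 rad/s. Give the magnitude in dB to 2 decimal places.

48.26 dB

|j16200 + 460| = √(16200² + 460²) = 1.621e+04
|j16200 + 2600| = √(16200² + 2600²) = 1.641e+04
|H(j16200)| = 262 × 1.621e+04 / 1.641e+04 = 258.79
20 log₁₀(258.79) = 48.259 dB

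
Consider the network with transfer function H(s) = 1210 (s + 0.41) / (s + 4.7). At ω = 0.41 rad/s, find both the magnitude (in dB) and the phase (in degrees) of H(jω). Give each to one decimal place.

|j0.41 + 0.41| = √(0.41² + 0.41²) = 0.5798
|j0.41 + 4.7| = √(0.41² + 4.7²) = 4.718
|H(j0.41)| = 1210 × 0.5798 / 4.718 = 148.71
20 log₁₀(148.71) = 43.45 dB
∠(j0.41 + 0.41) = arctan(0.41/0.41) = 45.00°
∠(j0.41 + 4.7) = arctan(0.41/4.7) = 4.99°
∠H(j0.41) = 45.00° − 4.99° = 40.01°

|H| = 43.4 dB, ∠H = 40.0°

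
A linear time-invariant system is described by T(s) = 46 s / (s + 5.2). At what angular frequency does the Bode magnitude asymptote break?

5.2 rad/sec

The single real pole at s = −5.2 gives a corner at ω = 5.2 rad/sec.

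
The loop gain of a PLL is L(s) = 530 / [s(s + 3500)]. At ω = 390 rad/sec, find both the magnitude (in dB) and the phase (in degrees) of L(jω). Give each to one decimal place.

|L| = -68.3 dB, ∠L = -96.4°

|j390 + 3500| = √(390² + 3500²) = 3522
|j390| = 390
|L(j390)| = 530 / (3522 × 390) = 0.00038589
20 log₁₀(0.00038589) = -68.27 dB
∠(j390 + 3500) = arctan(390/3500) = 6.36°
∠(j390) = 90.00°
∠L(j390) = − (6.36° + 90.00°) = -96.36°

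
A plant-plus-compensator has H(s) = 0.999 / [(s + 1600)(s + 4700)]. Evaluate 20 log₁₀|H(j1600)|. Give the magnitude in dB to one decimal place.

|j1600 + 1600| = √(1600² + 1600²) = 2263
|j1600 + 4700| = √(1600² + 4700²) = 4965
|H(j1600)| = 0.999 / (2263 × 4965) = 8.8925e-08
20 log₁₀(8.8925e-08) = -141.02 dB

-141.0 dB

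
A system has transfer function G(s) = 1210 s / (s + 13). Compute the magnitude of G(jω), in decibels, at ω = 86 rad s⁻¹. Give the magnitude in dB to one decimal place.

|j86| = 86
|j86 + 13| = √(86² + 13²) = 86.98
|G(j86)| = 1210 × 86 / 86.98 = 1196.4
20 log₁₀(1196.4) = 61.56 dB

61.6 dB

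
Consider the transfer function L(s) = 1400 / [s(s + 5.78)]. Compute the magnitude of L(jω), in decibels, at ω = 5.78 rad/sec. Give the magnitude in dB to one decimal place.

29.4 dB

|j5.78 + 5.78| = √(5.78² + 5.78²) = 8.174
|j5.78| = 5.78
|L(j5.78)| = 1400 / (8.174 × 5.78) = 29.632
20 log₁₀(29.632) = 29.44 dB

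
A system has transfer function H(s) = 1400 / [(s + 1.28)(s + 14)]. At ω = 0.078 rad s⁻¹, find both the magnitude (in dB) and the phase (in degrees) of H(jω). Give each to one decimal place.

|H| = 37.8 dB, ∠H = -3.8 deg

|j0.078 + 1.28| = √(0.078² + 1.28²) = 1.282
|j0.078 + 14| = √(0.078² + 14²) = 14
|H(j0.078)| = 1400 / (1.282 × 14) = 77.979
20 log₁₀(77.979) = 37.84 dB
∠(j0.078 + 1.28) = arctan(0.078/1.28) = 3.49°
∠(j0.078 + 14) = arctan(0.078/14) = 0.32°
∠H(j0.078) = − (3.49° + 0.32°) = -3.81°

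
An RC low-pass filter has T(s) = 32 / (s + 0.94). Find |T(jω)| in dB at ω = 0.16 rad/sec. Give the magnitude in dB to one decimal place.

|j0.16 + 0.94| = √(0.16² + 0.94²) = 0.9535
|T(j0.16)| = 32 / 0.9535 = 33.56
20 log₁₀(33.56) = 30.52 dB

30.5 dB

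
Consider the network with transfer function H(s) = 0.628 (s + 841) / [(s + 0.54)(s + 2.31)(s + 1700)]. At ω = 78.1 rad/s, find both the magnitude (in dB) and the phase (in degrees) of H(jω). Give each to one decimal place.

|j78.1 + 841| = √(78.1² + 841²) = 844.6
|j78.1 + 0.54| = √(78.1² + 0.54²) = 78.1
|j78.1 + 2.31| = √(78.1² + 2.31²) = 78.13
|j78.1 + 1700| = √(78.1² + 1700²) = 1702
|H(j78.1)| = 0.628 × 844.6 / (78.1 × 78.13 × 1702) = 5.1075e-05
20 log₁₀(5.1075e-05) = -85.84 dB
∠(j78.1 + 841) = arctan(78.1/841) = 5.31°
∠(j78.1 + 0.54) = arctan(78.1/0.54) = 89.60°
∠(j78.1 + 2.31) = arctan(78.1/2.31) = 88.31°
∠(j78.1 + 1700) = arctan(78.1/1700) = 2.63°
∠H(j78.1) = 5.31° − (89.60° + 88.31° + 2.63°) = -175.23°

|H| = -85.8 dB, ∠H = -175.2°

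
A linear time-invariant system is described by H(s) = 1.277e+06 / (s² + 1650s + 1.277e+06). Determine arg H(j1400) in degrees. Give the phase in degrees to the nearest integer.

∠[(j1400)² + 1650(j1400) + 1.277e+06] = ∠[-6.83e+05 + j2.31e+06] = 106.47°
∠H(j1400) = −106.47° = -106.47°

-106°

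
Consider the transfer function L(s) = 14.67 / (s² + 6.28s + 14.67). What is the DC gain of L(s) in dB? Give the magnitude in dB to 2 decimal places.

0.00 dB

L(0) = 14.67 / 14.67 = 1
20 log₁₀(1) = 0.000 dB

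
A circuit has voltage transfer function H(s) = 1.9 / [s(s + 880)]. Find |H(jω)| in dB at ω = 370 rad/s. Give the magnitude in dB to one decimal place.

|j370 + 880| = √(370² + 880²) = 954.6
|j370| = 370
|H(j370)| = 1.9 / (954.6 × 370) = 5.3792e-06
20 log₁₀(5.3792e-06) = -105.39 dB

-105.4 dB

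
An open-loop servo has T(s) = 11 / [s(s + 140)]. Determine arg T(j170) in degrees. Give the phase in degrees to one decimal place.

∠(j170 + 140) = arctan(170/140) = 50.53°
∠(j170) = 90.00°
∠T(j170) = − (50.53° + 90.00°) = -140.53°

-140.5°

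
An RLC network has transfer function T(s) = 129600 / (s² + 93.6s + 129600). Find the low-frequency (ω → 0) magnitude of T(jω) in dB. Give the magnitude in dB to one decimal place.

T(0) = 129600 / 129600 = 1
20 log₁₀(1) = 0.00 dB

0.0 dB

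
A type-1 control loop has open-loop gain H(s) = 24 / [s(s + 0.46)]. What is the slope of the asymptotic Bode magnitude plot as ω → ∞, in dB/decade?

-40 dB/decade

With 0 zeros and 2 poles, the high-frequency asymptotic slope is 20 × (0 − 2) = -40 dB/decade.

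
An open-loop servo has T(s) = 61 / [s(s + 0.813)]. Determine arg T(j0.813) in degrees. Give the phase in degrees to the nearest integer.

∠(j0.813 + 0.813) = arctan(0.813/0.813) = 45.00°
∠(j0.813) = 90.00°
∠T(j0.813) = − (45.00° + 90.00°) = -135.00°

-135°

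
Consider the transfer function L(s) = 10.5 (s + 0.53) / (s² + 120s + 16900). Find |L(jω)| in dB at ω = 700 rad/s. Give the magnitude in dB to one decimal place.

-36.3 dB

|j700 + 0.53| = √(700² + 0.53²) = 700
|(j700)² + 120(j700) + 16900| = |-4.731e+05 + j84000| = 4.805e+05
|L(j700)| = 10.5 × 700 / 4.805e+05 = 0.015297
20 log₁₀(0.015297) = -36.31 dB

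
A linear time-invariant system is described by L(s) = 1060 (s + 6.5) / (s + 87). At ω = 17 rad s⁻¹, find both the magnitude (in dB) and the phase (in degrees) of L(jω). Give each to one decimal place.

|j17 + 6.5| = √(17² + 6.5²) = 18.2
|j17 + 87| = √(17² + 87²) = 88.65
|L(j17)| = 1060 × 18.2 / 88.65 = 217.63
20 log₁₀(217.63) = 46.75 dB
∠(j17 + 6.5) = arctan(17/6.5) = 69.08°
∠(j17 + 87) = arctan(17/87) = 11.06°
∠L(j17) = 69.08° − 11.06° = 58.02°

|L| = 46.8 dB, ∠L = 58.0°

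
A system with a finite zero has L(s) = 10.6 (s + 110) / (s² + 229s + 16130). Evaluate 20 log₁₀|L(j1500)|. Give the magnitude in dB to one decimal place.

|j1500 + 110| = √(1500² + 110²) = 1504
|(j1500)² + 229(j1500) + 16130| = |-2.2339e+06 + j3.435e+05| = 2.26e+06
|L(j1500)| = 10.6 × 1504 / 2.26e+06 = 0.0070539
20 log₁₀(0.0070539) = -43.03 dB

-43.0 dB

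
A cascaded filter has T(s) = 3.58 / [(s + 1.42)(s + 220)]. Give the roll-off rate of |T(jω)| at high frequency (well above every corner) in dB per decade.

With 0 zeros and 2 poles, the high-frequency asymptotic slope is 20 × (0 − 2) = -40 dB/decade.

-40 dB/decade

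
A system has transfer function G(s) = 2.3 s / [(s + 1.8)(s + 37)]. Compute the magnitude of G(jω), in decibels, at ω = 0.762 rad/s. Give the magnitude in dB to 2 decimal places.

-32.31 dB

|j0.762| = 0.762
|j0.762 + 1.8| = √(0.762² + 1.8²) = 1.955
|j0.762 + 37| = √(0.762² + 37²) = 37.01
|G(j0.762)| = 2.3 × 0.762 / (1.955 × 37.01) = 0.024228
20 log₁₀(0.024228) = -32.314 dB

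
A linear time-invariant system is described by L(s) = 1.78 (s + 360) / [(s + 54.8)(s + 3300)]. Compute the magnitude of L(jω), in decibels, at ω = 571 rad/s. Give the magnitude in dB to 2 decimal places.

-64.08 dB

|j571 + 360| = √(571² + 360²) = 675
|j571 + 54.8| = √(571² + 54.8²) = 573.6
|j571 + 3300| = √(571² + 3300²) = 3349
|L(j571)| = 1.78 × 675 / (573.6 × 3349) = 0.00062544
20 log₁₀(0.00062544) = -64.076 dB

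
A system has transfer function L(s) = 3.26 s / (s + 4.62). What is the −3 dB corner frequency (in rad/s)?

For a single-pole high-pass, the −3 dB point is at the pole: ω = 4.62 rad/s.

4.62 rad/s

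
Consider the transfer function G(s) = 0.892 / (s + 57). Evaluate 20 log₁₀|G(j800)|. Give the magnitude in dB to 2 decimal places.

-59.08 dB

|j800 + 57| = √(800² + 57²) = 802
|G(j800)| = 0.892 / 802 = 0.0011122
20 log₁₀(0.0011122) = -59.076 dB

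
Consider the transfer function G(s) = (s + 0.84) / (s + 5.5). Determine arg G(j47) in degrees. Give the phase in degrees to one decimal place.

5.7°

∠(j47 + 0.84) = arctan(47/0.84) = 88.98°
∠(j47 + 5.5) = arctan(47/5.5) = 83.33°
∠G(j47) = 88.98° − 83.33° = 5.65°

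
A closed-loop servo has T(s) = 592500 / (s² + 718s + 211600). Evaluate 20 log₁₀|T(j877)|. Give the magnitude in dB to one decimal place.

-3.0 dB

|(j877)² + 718(j877) + 211600| = |-5.5753e+05 + j6.2969e+05| = 8.41e+05
|T(j877)| = 592500 / 8.41e+05 = 0.70449
20 log₁₀(0.70449) = -3.04 dB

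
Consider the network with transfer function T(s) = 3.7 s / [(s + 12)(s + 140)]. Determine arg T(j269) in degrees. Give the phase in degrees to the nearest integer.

-60°

∠(j269) = 90.00°
∠(j269 + 12) = arctan(269/12) = 87.45°
∠(j269 + 140) = arctan(269/140) = 62.51°
∠T(j269) = 90.00° − (87.45° + 62.51°) = -59.95°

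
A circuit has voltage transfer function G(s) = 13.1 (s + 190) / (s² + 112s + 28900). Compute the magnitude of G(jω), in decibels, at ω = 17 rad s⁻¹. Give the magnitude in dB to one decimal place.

|j17 + 190| = √(17² + 190²) = 190.8
|(j17)² + 112(j17) + 28900| = |28611 + j1904| = 2.867e+04
|G(j17)| = 13.1 × 190.8 / 2.867e+04 = 0.087149
20 log₁₀(0.087149) = -21.19 dB

-21.2 dB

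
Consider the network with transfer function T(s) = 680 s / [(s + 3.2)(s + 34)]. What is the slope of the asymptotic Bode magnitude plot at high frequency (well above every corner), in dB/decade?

-20 dB/decade

With 1 zero and 2 poles, the high-frequency asymptotic slope is 20 × (1 − 2) = -20 dB/decade.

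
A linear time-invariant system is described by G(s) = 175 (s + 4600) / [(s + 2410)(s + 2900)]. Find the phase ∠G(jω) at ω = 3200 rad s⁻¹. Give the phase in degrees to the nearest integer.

∠(j3200 + 4600) = arctan(3200/4600) = 34.82°
∠(j3200 + 2410) = arctan(3200/2410) = 53.02°
∠(j3200 + 2900) = arctan(3200/2900) = 47.82°
∠G(j3200) = 34.82° − (53.02° + 47.82°) = -66.01°

-66°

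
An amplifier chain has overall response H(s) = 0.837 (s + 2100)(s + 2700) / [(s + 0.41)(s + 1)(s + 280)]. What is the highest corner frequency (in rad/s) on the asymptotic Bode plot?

Break frequencies occur at each pole and zero magnitude: 0.41 rad/s, 1 rad/s, 280 rad/s, 2100 rad/s, 2700 rad/s.
The highest is 2700 rad/s.

2700 rad/s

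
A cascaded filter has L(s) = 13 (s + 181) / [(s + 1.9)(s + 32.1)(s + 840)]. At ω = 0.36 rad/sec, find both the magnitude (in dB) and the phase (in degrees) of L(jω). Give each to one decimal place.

|L| = -26.9 dB, ∠L = -11.3°

|j0.36 + 181| = √(0.36² + 181²) = 181
|j0.36 + 1.9| = √(0.36² + 1.9²) = 1.934
|j0.36 + 32.1| = √(0.36² + 32.1²) = 32.1
|j0.36 + 840| = √(0.36² + 840²) = 840
|L(j0.36)| = 13 × 181 / (1.934 × 32.1 × 840) = 0.045123
20 log₁₀(0.045123) = -26.91 dB
∠(j0.36 + 181) = arctan(0.36/181) = 0.11°
∠(j0.36 + 1.9) = arctan(0.36/1.9) = 10.73°
∠(j0.36 + 32.1) = arctan(0.36/32.1) = 0.64°
∠(j0.36 + 840) = arctan(0.36/840) = 0.02°
∠L(j0.36) = 0.11° − (10.73° + 0.64° + 0.02°) = -11.28°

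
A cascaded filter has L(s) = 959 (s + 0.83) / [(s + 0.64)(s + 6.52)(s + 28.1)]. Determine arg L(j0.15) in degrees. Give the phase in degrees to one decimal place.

∠(j0.15 + 0.83) = arctan(0.15/0.83) = 10.24°
∠(j0.15 + 0.64) = arctan(0.15/0.64) = 13.19°
∠(j0.15 + 6.52) = arctan(0.15/6.52) = 1.32°
∠(j0.15 + 28.1) = arctan(0.15/28.1) = 0.31°
∠L(j0.15) = 10.24° − (13.19° + 1.32° + 0.31°) = -4.57°

-4.6°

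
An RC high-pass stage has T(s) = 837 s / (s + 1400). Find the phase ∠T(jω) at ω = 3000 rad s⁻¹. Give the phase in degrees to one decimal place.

∠(j3000) = 90.00°
∠(j3000 + 1400) = arctan(3000/1400) = 64.98°
∠T(j3000) = 90.00° − 64.98° = 25.02°

25.0°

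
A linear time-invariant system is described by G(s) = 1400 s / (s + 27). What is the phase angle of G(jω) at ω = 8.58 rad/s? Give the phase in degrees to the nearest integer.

72 deg

∠(j8.58) = 90.00°
∠(j8.58 + 27) = arctan(8.58/27) = 17.63°
∠G(j8.58) = 90.00° − 17.63° = 72.37°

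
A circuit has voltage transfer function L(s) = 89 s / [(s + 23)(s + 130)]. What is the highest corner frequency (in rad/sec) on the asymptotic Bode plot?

Break frequencies occur at each pole and zero magnitude: 23 rad/sec, 130 rad/sec.
The highest is 130 rad/sec.

130 rad/sec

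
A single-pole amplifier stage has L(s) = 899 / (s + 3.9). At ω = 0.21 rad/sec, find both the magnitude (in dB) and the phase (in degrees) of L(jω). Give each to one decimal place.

|L| = 47.2 dB, ∠L = -3.1°

|j0.21 + 3.9| = √(0.21² + 3.9²) = 3.906
|L(j0.21)| = 899 / 3.906 = 230.18
20 log₁₀(230.18) = 47.24 dB
∠(j0.21 + 3.9) = arctan(0.21/3.9) = 3.08°
∠L(j0.21) = −3.08° = -3.08°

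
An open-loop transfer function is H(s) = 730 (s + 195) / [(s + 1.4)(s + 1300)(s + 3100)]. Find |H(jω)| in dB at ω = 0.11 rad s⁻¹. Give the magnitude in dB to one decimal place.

|j0.11 + 195| = √(0.11² + 195²) = 195
|j0.11 + 1.4| = √(0.11² + 1.4²) = 1.404
|j0.11 + 1300| = √(0.11² + 1300²) = 1300
|j0.11 + 3100| = √(0.11² + 3100²) = 3100
|H(j0.11)| = 730 × 195 / (1.404 × 1300 × 3100) = 0.025153
20 log₁₀(0.025153) = -31.99 dB

-32.0 dB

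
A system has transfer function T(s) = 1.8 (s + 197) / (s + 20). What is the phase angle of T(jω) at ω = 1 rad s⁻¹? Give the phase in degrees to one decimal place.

∠(j1 + 197) = arctan(1/197) = 0.29°
∠(j1 + 20) = arctan(1/20) = 2.86°
∠T(j1) = 0.29° − 2.86° = -2.57°

-2.6°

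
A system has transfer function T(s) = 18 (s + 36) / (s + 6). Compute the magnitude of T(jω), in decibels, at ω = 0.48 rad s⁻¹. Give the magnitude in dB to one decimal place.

40.6 dB

|j0.48 + 36| = √(0.48² + 36²) = 36
|j0.48 + 6| = √(0.48² + 6²) = 6.019
|T(j0.48)| = 18 × 36 / 6.019 = 107.67
20 log₁₀(107.67) = 40.64 dB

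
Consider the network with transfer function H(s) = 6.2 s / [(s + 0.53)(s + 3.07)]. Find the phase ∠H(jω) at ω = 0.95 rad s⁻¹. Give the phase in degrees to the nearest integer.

∠(j0.95) = 90.00°
∠(j0.95 + 0.53) = arctan(0.95/0.53) = 60.84°
∠(j0.95 + 3.07) = arctan(0.95/3.07) = 17.19°
∠H(j0.95) = 90.00° − (60.84° + 17.19°) = 11.96°

12°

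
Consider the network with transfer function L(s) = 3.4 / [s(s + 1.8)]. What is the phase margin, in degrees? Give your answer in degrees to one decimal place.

Gain crossover: |L(jω)| = 1 at ω ≈ 1.46 rad s⁻¹.
∠L(j1.46) = −90° − arctan(1.46/1.8) ≈ -129.14°
PM = 180° + (-129.14°) = 50.86°

50.9°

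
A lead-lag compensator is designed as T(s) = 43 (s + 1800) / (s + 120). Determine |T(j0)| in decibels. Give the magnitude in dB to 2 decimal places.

T(0) = 43 × 1800 / 120 = 645
20 log₁₀(645) = 56.191 dB

56.19 dB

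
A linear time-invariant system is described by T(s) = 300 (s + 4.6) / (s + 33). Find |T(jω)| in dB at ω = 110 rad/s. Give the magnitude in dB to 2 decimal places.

49.18 dB

|j110 + 4.6| = √(110² + 4.6²) = 110.1
|j110 + 33| = √(110² + 33²) = 114.8
|T(j110)| = 300 × 110.1 / 114.8 = 287.6
20 log₁₀(287.6) = 49.176 dB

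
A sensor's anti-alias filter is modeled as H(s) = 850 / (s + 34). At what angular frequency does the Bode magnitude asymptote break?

34 rad/sec

The single real pole at s = −34 gives a corner at ω = 34 rad/sec.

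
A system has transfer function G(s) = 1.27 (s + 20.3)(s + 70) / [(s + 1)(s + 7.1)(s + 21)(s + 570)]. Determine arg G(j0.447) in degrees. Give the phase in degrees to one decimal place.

-27.3 deg

∠(j0.447 + 20.3) = arctan(0.447/20.3) = 1.26°
∠(j0.447 + 70) = arctan(0.447/70) = 0.37°
∠(j0.447 + 1) = arctan(0.447/1) = 24.08°
∠(j0.447 + 7.1) = arctan(0.447/7.1) = 3.60°
∠(j0.447 + 21) = arctan(0.447/21) = 1.22°
∠(j0.447 + 570) = arctan(0.447/570) = 0.04°
∠G(j0.447) = 1.26° + 0.37° − (24.08° + 3.60° + 1.22° + 0.04°) = -27.32°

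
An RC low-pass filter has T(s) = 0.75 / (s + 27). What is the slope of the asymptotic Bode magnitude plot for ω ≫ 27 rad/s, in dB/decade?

With 0 zeros and 1 pole, the high-frequency asymptotic slope is 20 × (0 − 1) = -20 dB/decade.

-20 dB/decade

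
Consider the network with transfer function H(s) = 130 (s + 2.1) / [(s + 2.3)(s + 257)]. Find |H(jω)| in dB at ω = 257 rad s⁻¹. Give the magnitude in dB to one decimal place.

-8.9 dB

|j257 + 2.1| = √(257² + 2.1²) = 257
|j257 + 2.3| = √(257² + 2.3²) = 257
|j257 + 257| = √(257² + 257²) = 363.5
|H(j257)| = 130 × 257 / (257 × 363.5) = 0.35768
20 log₁₀(0.35768) = -8.93 dB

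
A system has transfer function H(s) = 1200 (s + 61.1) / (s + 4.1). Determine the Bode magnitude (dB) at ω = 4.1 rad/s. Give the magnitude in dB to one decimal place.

82.1 dB

|j4.1 + 61.1| = √(4.1² + 61.1²) = 61.24
|j4.1 + 4.1| = √(4.1² + 4.1²) = 5.798
|H(j4.1)| = 1200 × 61.24 / 5.798 = 12674
20 log₁₀(12674) = 82.06 dB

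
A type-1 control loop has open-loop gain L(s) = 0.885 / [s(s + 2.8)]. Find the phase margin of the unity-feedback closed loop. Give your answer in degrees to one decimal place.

Gain crossover: |L(jω)| = 1 at ω ≈ 0.314 rad/sec.
∠L(j0.314) = −90° − arctan(0.314/2.8) ≈ -96.40°
PM = 180° + (-96.40°) = 83.60°

83.6°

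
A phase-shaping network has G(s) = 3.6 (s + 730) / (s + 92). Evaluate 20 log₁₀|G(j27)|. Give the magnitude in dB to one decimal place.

28.8 dB

|j27 + 730| = √(27² + 730²) = 730.5
|j27 + 92| = √(27² + 92²) = 95.88
|G(j27)| = 3.6 × 730.5 / 95.88 = 27.428
20 log₁₀(27.428) = 28.76 dB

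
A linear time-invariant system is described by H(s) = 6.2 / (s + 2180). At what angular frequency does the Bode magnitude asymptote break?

2180 rad/s

The single real pole at s = −2180 gives a corner at ω = 2180 rad/s.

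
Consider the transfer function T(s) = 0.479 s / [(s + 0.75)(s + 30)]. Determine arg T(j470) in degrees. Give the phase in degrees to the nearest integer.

-86°

∠(j470) = 90.00°
∠(j470 + 0.75) = arctan(470/0.75) = 89.91°
∠(j470 + 30) = arctan(470/30) = 86.35°
∠T(j470) = 90.00° − (89.91° + 86.35°) = -86.26°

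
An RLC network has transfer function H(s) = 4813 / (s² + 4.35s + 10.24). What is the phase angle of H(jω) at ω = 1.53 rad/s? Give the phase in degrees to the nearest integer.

∠[(j1.53)² + 4.35(j1.53) + 10.24] = ∠[7.8991 + j6.6555] = 40.12°
∠H(j1.53) = −40.12° = -40.12°

-40 deg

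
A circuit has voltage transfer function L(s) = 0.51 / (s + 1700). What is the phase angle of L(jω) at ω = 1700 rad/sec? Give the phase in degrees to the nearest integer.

-45°

∠(j1700 + 1700) = arctan(1700/1700) = 45.00°
∠L(j1700) = −45.00° = -45.00°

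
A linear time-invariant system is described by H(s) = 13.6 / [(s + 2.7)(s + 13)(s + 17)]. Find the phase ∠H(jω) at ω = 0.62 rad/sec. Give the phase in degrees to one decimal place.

-17.8 deg

∠(j0.62 + 2.7) = arctan(0.62/2.7) = 12.93°
∠(j0.62 + 13) = arctan(0.62/13) = 2.73°
∠(j0.62 + 17) = arctan(0.62/17) = 2.09°
∠H(j0.62) = − (12.93° + 2.73° + 2.09°) = -17.75°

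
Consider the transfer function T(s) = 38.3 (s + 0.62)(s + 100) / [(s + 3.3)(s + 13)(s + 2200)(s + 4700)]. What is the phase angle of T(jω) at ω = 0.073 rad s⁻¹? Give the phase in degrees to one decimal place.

5.2°

∠(j0.073 + 0.62) = arctan(0.073/0.62) = 6.72°
∠(j0.073 + 100) = arctan(0.073/100) = 0.04°
∠(j0.073 + 3.3) = arctan(0.073/3.3) = 1.27°
∠(j0.073 + 13) = arctan(0.073/13) = 0.32°
∠(j0.073 + 2200) = arctan(0.073/2200) = 0.00°
∠(j0.073 + 4700) = arctan(0.073/4700) = 0.00°
∠T(j0.073) = 6.72° + 0.04° − (1.27° + 0.32° + 0.00° + 0.00°) = 5.17°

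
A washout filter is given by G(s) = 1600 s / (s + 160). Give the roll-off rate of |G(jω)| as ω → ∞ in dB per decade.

0 dB/decade

With 1 zero and 1 pole, the high-frequency asymptotic slope is 20 × (1 − 1) = 0 dB/decade.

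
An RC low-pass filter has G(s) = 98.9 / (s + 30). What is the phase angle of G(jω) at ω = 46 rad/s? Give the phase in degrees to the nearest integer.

-57°

∠(j46 + 30) = arctan(46/30) = 56.89°
∠G(j46) = −56.89° = -56.89°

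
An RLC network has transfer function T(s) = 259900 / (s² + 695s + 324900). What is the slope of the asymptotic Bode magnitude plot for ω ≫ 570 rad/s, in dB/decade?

With 0 zeros and 2 poles, the high-frequency asymptotic slope is 20 × (0 − 2) = -40 dB/decade.

-40 dB/decade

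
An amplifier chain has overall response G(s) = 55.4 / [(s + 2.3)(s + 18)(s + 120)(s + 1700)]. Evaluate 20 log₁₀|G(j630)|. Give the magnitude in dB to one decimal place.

-198.4 dB

|j630 + 2.3| = √(630² + 2.3²) = 630
|j630 + 18| = √(630² + 18²) = 630.3
|j630 + 120| = √(630² + 120²) = 641.3
|j630 + 1700| = √(630² + 1700²) = 1813
|G(j630)| = 55.4 / (630 × 630.3 × 641.3 × 1813) = 1.2e-10
20 log₁₀(1.2e-10) = -198.42 dB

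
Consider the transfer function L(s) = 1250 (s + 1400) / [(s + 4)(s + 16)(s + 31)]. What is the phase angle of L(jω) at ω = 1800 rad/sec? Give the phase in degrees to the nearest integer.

∠(j1800 + 1400) = arctan(1800/1400) = 52.13°
∠(j1800 + 4) = arctan(1800/4) = 89.87°
∠(j1800 + 16) = arctan(1800/16) = 89.49°
∠(j1800 + 31) = arctan(1800/31) = 89.01°
∠L(j1800) = 52.13° − (89.87° + 89.49° + 89.01°) = -216.25°

-216 deg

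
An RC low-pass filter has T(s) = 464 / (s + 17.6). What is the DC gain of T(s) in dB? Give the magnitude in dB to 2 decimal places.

28.42 dB

T(0) = 464 / 17.6 = 26.364
20 log₁₀(26.364) = 28.420 dB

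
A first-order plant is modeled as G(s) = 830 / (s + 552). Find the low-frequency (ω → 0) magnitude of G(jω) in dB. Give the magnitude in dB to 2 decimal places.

3.54 dB

G(0) = 830 / 552 = 1.5036
20 log₁₀(1.5036) = 3.543 dB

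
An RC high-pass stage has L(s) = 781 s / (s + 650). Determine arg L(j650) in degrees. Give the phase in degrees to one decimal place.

∠(j650) = 90.00°
∠(j650 + 650) = arctan(650/650) = 45.00°
∠L(j650) = 90.00° − 45.00° = 45.00°

45.0°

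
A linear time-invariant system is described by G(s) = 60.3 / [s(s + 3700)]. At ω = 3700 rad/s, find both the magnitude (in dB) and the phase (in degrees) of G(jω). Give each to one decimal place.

|j3700 + 3700| = √(3700² + 3700²) = 5233
|j3700| = 3700
|G(j3700)| = 60.3 / (5233 × 3700) = 3.1146e-06
20 log₁₀(3.1146e-06) = -110.13 dB
∠(j3700 + 3700) = arctan(3700/3700) = 45.00°
∠(j3700) = 90.00°
∠G(j3700) = − (45.00° + 90.00°) = -135.00°

|G| = -110.1 dB, ∠G = -135.0°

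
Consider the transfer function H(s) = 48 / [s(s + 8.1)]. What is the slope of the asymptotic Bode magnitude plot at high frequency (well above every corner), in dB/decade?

-40 dB/decade

With 0 zeros and 2 poles, the high-frequency asymptotic slope is 20 × (0 − 2) = -40 dB/decade.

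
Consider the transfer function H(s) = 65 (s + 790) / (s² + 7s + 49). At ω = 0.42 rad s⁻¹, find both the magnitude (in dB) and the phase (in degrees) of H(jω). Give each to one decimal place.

|H| = 60.4 dB, ∠H = -3.4°

|j0.42 + 790| = √(0.42² + 790²) = 790
|(j0.42)² + 7(j0.42) + 49| = |48.824 + j2.94| = 48.91
|H(j0.42)| = 65 × 790 / 48.91 = 1049.8
20 log₁₀(1049.8) = 60.42 dB
∠(j0.42 + 790) = arctan(0.42/790) = 0.03°
∠[(j0.42)² + 7(j0.42) + 49] = ∠[48.824 + j2.94] = 3.45°
∠H(j0.42) = 0.03° − 3.45° = -3.42°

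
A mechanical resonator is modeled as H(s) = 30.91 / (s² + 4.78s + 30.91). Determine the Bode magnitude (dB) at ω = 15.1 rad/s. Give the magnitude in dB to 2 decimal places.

-16.64 dB

|(j15.1)² + 4.78(j15.1) + 30.91| = |-197.1 + j72.178| = 209.9
|H(j15.1)| = 30.91 / 209.9 = 0.14726
20 log₁₀(0.14726) = -16.638 dB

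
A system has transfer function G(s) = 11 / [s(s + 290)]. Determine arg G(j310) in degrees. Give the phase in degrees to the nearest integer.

∠(j310 + 290) = arctan(310/290) = 46.91°
∠(j310) = 90.00°
∠G(j310) = − (46.91° + 90.00°) = -136.91°

-137°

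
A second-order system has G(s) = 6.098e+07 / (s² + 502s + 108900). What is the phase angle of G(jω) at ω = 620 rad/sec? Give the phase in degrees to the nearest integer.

∠[(j620)² + 502(j620) + 108900] = ∠[-2.755e+05 + j3.1124e+05] = 131.51°
∠G(j620) = −131.51° = -131.51°

-132°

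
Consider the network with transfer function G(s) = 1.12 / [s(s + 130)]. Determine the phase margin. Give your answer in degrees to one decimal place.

90.0 deg

Gain crossover: |G(jω)| = 1 at ω ≈ 0.00862 rad/s.
∠G(j0.00862) = −90° − arctan(0.00862/130) ≈ -90.00°
PM = 180° + (-90.00°) = 90.00°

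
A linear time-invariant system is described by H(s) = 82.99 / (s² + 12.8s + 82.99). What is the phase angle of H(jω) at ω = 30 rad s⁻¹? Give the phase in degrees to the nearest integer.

∠[(j30)² + 12.8(j30) + 82.99] = ∠[-817.01 + j384] = 154.83°
∠H(j30) = −154.83° = -154.83°

-155°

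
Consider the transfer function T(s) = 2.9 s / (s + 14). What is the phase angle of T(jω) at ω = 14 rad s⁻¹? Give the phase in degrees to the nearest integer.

45°

∠(j14) = 90.00°
∠(j14 + 14) = arctan(14/14) = 45.00°
∠T(j14) = 90.00° − 45.00° = 45.00°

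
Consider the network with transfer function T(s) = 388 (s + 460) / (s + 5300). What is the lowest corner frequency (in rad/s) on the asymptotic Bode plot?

Break frequencies occur at each pole and zero magnitude: 460 rad/s, 5300 rad/s.
The lowest is 460 rad/s.

460 rad/s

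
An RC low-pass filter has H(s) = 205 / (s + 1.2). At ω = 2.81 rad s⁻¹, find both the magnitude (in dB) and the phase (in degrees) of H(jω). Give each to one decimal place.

|H| = 36.5 dB, ∠H = -66.9°

|j2.81 + 1.2| = √(2.81² + 1.2²) = 3.056
|H(j2.81)| = 205 / 3.056 = 67.092
20 log₁₀(67.092) = 36.53 dB
∠(j2.81 + 1.2) = arctan(2.81/1.2) = 66.88°
∠H(j2.81) = −66.88° = -66.88°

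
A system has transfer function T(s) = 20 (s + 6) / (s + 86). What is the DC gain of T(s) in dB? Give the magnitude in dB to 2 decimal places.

T(0) = 20 × 6 / 86 = 1.3953
20 log₁₀(1.3953) = 2.894 dB

2.89 dB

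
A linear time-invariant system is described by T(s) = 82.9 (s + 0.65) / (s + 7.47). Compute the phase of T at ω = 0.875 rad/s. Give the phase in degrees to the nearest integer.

47°

∠(j0.875 + 0.65) = arctan(0.875/0.65) = 53.39°
∠(j0.875 + 7.47) = arctan(0.875/7.47) = 6.68°
∠T(j0.875) = 53.39° − 6.68° = 46.71°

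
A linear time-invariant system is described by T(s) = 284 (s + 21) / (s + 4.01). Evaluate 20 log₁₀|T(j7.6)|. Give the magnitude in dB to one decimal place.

57.4 dB

|j7.6 + 21| = √(7.6² + 21²) = 22.33
|j7.6 + 4.01| = √(7.6² + 4.01²) = 8.593
|T(j7.6)| = 284 × 22.33 / 8.593 = 738.1
20 log₁₀(738.1) = 57.36 dB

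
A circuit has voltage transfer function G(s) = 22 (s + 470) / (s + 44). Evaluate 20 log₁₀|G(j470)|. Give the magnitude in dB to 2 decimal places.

29.82 dB

|j470 + 470| = √(470² + 470²) = 664.7
|j470 + 44| = √(470² + 44²) = 472.1
|G(j470)| = 22 × 664.7 / 472.1 = 30.977
20 log₁₀(30.977) = 29.821 dB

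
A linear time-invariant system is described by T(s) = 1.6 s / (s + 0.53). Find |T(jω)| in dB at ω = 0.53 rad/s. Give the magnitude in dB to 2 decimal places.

|j0.53| = 0.53
|j0.53 + 0.53| = √(0.53² + 0.53²) = 0.7495
|T(j0.53)| = 1.6 × 0.53 / 0.7495 = 1.1314
20 log₁₀(1.1314) = 1.072 dB

1.07 dB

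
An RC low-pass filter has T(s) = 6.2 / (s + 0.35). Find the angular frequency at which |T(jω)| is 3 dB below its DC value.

For a single-pole low-pass, the −3 dB point is at the pole: ω = 0.35 rad/s.

0.35 rad/s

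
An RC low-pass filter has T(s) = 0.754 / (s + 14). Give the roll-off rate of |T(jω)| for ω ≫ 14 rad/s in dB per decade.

-20 dB/decade

With 0 zeros and 1 pole, the high-frequency asymptotic slope is 20 × (0 − 1) = -20 dB/decade.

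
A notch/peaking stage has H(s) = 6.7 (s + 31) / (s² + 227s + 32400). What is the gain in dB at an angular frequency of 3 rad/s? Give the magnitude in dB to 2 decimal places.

|j3 + 31| = √(3² + 31²) = 31.14
|(j3)² + 227(j3) + 32400| = |32391 + j681| = 3.24e+04
|H(j3)| = 6.7 × 31.14 / 3.24e+04 = 0.0064408
20 log₁₀(0.0064408) = -43.821 dB

-43.82 dB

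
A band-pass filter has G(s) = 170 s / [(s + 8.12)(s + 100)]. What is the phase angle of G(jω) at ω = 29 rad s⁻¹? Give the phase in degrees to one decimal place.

-0.5°

∠(j29) = 90.00°
∠(j29 + 8.12) = arctan(29/8.12) = 74.36°
∠(j29 + 100) = arctan(29/100) = 16.17°
∠G(j29) = 90.00° − (74.36° + 16.17°) = -0.53°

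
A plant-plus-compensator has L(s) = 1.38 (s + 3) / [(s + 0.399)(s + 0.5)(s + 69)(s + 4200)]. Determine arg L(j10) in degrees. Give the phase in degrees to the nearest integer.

-110°

∠(j10 + 3) = arctan(10/3) = 73.30°
∠(j10 + 0.399) = arctan(10/0.399) = 87.72°
∠(j10 + 0.5) = arctan(10/0.5) = 87.14°
∠(j10 + 69) = arctan(10/69) = 8.25°
∠(j10 + 4200) = arctan(10/4200) = 0.14°
∠L(j10) = 73.30° − (87.72° + 87.14° + 8.25° + 0.14°) = -109.93°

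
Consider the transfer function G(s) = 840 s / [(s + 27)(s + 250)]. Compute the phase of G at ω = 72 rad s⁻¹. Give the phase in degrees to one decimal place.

4.5°

∠(j72) = 90.00°
∠(j72 + 27) = arctan(72/27) = 69.44°
∠(j72 + 250) = arctan(72/250) = 16.07°
∠G(j72) = 90.00° − (69.44° + 16.07°) = 4.49°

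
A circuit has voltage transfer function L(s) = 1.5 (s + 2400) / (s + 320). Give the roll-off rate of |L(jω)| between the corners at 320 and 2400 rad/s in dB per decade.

-20 dB/decade

In this band the factors already past their corner are: pole at 320; net slope = -20 dB/decade.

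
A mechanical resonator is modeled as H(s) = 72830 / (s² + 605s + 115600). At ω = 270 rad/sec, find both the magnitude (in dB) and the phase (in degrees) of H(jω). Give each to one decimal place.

|H| = -7.3 dB, ∠H = -75.4°

|(j270)² + 605(j270) + 115600| = |42700 + j1.6335e+05| = 1.688e+05
|H(j270)| = 72830 / 1.688e+05 = 0.43136
20 log₁₀(0.43136) = -7.30 dB
∠[(j270)² + 605(j270) + 115600] = ∠[42700 + j1.6335e+05] = 75.35°
∠H(j270) = −75.35° = -75.35°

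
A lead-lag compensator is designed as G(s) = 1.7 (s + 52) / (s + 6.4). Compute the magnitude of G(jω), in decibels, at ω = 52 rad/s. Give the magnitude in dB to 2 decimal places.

7.55 dB

|j52 + 52| = √(52² + 52²) = 73.54
|j52 + 6.4| = √(52² + 6.4²) = 52.39
|G(j52)| = 1.7 × 73.54 / 52.39 = 2.3862
20 log₁₀(2.3862) = 7.554 dB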